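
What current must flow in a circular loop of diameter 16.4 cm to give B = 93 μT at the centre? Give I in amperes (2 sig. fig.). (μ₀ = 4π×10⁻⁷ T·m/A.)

At the centre of a circular loop B = μ₀I/(2R), so I = 2RB/μ₀.
With R = 0.082 m, I = 2 × 0.082 × 9.30×10⁻⁵ / (4π×10⁻⁷) = 12.1 A.

I ≈ 12 A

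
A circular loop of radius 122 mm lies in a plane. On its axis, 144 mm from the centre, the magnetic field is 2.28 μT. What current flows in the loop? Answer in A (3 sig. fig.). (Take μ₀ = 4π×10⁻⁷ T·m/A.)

On the axis of a loop, B = μ₀IR²/[2(R²+z²)^(3/2)], so I = 2B(R²+z²)^(3/2)/(μ₀R²).
R² + z² = 0.01488 + 0.02074 = 0.03562 m²; raised to 3/2 gives 6.72×10⁻³ m³.
I = 2 × 2.28×10⁻⁶ × 6.72×10⁻³ / (1.26×10⁻⁶ × 0.01488) = 1.64 A.

I ≈ 1.64 A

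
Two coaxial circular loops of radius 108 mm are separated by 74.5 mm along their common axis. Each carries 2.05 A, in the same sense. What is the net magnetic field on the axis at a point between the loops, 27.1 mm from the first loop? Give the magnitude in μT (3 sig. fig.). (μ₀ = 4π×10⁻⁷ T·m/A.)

Each loop contributes B = μ₀IR²/[2(R²+z²)^(3/2)] on the axis, with z measured from that loop.
Loop 1 (z = 0.0271 m): B₁ = 1.09×10⁻⁵ T. Loop 2 (z = 0.0474 m): B₂ = 9.16×10⁻⁶ T.
The fields add: B = B₁ + B₂ = 2.00×10⁻⁵ T.

B ≈ 20.0 μT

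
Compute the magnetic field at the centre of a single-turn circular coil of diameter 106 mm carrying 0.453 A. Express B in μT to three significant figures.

B ≈ 5.37 μT

At the centre of a circular loop the Biot–Savart law gives B = μ₀I/(2R) (so R = 0.053 m).
B = (4π×10⁻⁷ × 0.453) / (2 × 0.053) = 5.37×10⁻⁶ T.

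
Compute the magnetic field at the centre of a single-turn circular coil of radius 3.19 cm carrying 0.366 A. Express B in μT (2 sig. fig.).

B ≈ 7.2 μT

At the centre of a circular loop the Biot–Savart law gives B = μ₀I/(2R).
B = (4π×10⁻⁷ × 0.366) / (2 × 0.0319) = 7.21×10⁻⁶ T.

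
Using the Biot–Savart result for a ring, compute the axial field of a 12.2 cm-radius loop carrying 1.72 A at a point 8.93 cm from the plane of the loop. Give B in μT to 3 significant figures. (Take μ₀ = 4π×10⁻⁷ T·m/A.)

On the axis of a circular loop, B = μ₀IR² / [2(R²+z²)^(3/2)].
R² + z² = (0.122)² + (0.0893)² = 0.02286 m², and (R²+z²)^(3/2) = 3.46×10⁻³ m³.
B = (4π×10⁻⁷ × 1.72 × 0.01488) / (2 × 3.46×10⁻³) = 4.65×10⁻⁶ T.

B ≈ 4.65 μT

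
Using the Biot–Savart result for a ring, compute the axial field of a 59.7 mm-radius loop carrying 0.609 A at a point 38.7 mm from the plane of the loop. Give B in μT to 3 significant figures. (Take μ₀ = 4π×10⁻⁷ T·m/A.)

B ≈ 3.79 μT

On the axis of a circular loop, B = μ₀IR² / [2(R²+z²)^(3/2)].
R² + z² = (0.0597)² + (0.0387)² = 0.005062 m², and (R²+z²)^(3/2) = 3.60×10⁻⁴ m³.
B = (4π×10⁻⁷ × 0.609 × 0.003564) / (2 × 3.60×10⁻⁴) = 3.79×10⁻⁶ T.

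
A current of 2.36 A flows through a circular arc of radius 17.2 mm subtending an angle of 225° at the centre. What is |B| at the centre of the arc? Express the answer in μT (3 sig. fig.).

The Biot–Savart field of a circular arc at its centre is B = μ₀Iφ/(4πR), with φ = 3.927 rad.
B = (4π×10⁻⁷ × 2.36 × 3.927) / (4π × 0.0172) = 5.39×10⁻⁵ T.

B ≈ 53.9 μT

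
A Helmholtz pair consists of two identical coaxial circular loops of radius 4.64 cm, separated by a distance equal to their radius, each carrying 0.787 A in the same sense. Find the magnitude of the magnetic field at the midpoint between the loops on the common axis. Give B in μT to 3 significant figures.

B ≈ 15.3 μT

Each loop contributes B = μ₀IR²/[2(R²+z²)^(3/2)] on the axis, with z measured from that loop.
Loop 1 (z = 0.0232 m): B₁ = 7.63×10⁻⁶ T. Loop 2 (z = 0.0232 m): B₂ = 7.63×10⁻⁶ T.
The fields add: B = B₁ + B₂ = 1.53×10⁻⁵ T.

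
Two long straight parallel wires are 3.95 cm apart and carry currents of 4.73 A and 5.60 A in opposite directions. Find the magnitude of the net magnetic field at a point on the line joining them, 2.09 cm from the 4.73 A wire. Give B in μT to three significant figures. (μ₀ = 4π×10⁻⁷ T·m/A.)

B ≈ 105 μT

Each long wire gives B = μ₀I/(2πd). Distances are d₁ = 0.0209 m and d₂ = 0.0186 m.
B₁ = 4.53×10⁻⁵ T, B₂ = 6.02×10⁻⁵ T.
Between antiparallel currents both contributions point the same way, so they add. B = B₁ + B₂ = 4.53×10⁻⁵ + 6.02×10⁻⁵ = 1.05×10⁻⁴ T.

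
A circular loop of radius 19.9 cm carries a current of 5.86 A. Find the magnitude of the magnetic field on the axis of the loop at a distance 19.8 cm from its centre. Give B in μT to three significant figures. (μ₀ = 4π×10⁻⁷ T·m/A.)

B ≈ 6.59 μT

On the axis of a circular loop, B = μ₀IR² / [2(R²+z²)^(3/2)].
R² + z² = (0.199)² + (0.198)² = 0.0788 m², and (R²+z²)^(3/2) = 2.21×10⁻² m³.
B = (4π×10⁻⁷ × 5.86 × 0.0396) / (2 × 2.21×10⁻²) = 6.59×10⁻⁶ T.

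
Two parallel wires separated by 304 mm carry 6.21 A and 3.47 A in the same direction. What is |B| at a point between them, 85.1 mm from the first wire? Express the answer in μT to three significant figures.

Each long wire gives B = μ₀I/(2πd). Distances are d₁ = 0.0851 m and d₂ = 0.2189 m.
B₁ = 1.46×10⁻⁵ T, B₂ = 3.17×10⁻⁶ T.
Between parallel currents the two contributions point in opposite directions, so they subtract. B = |B₁ − B₂| = |1.46×10⁻⁵ − 3.17×10⁻⁶| = 1.14×10⁻⁵ T.

B ≈ 11.4 μT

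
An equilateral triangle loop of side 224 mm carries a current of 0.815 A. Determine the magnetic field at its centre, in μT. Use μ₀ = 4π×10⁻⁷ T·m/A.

Each side is a finite straight segment at perpendicular distance d = a/(2 tan(π/3)) = 0.06466 m from the centre, with end-angles ±π/3.
One side contributes B₁ = (μ₀I/4πd)·2 sin(π/3) = 2.18×10⁻⁶ T.
All 3 sides add in the same direction: B = 3 × 2.18×10⁻⁶ = 6.55×10⁻⁶ T.

B ≈ 6.55 μT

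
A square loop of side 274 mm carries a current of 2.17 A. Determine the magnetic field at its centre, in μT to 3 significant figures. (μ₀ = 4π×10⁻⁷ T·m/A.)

B ≈ 8.96 μT

Each side is a finite straight segment at perpendicular distance d = a/(2 tan(π/4)) = 0.137 m from the centre, with end-angles ±π/4.
One side contributes B₁ = (μ₀I/4πd)·2 sin(π/4) = 2.24×10⁻⁶ T.
All 4 sides add in the same direction: B = 4 × 2.24×10⁻⁶ = 8.96×10⁻⁶ T.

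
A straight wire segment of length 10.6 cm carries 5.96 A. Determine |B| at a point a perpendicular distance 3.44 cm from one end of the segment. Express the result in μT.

B ≈ 16.5 μT

For a finite straight segment, B = (μ₀I/4πd)(sinθ₁ + sinθ₂), where θ₁, θ₂ are the angles from the perpendicular to each end.
The perpendicular foot is at one end, so the two end-offsets along the wire are 0 and L = 0.106 m.
sinθ₁ = 0/√(0²+0.0344²) = 0.0000; sinθ₂ = 0.106/√(0.106²+0.0344²) = 0.9512.
B = (4π×10⁻⁷ × 5.96) / (4π × 0.0344) × (0.0000 + 0.9512) = 1.65×10⁻⁵ T.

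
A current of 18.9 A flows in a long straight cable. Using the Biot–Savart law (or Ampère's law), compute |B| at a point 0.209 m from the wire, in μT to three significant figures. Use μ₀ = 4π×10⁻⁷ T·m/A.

For an infinitely long straight wire, B = μ₀I/(2πd).
B = (4π×10⁻⁷ × 18.9) / (2π × 0.209) = 1.81×10⁻⁵ T.

B ≈ 18.1 μT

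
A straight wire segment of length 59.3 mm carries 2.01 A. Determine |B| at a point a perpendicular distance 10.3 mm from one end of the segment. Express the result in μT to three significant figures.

For a finite straight segment, B = (μ₀I/4πd)(sinθ₁ + sinθ₂), where θ₁, θ₂ are the angles from the perpendicular to each end.
The perpendicular foot is at one end, so the two end-offsets along the wire are 0 and L = 0.0593 m.
sinθ₁ = 0/√(0²+0.0103²) = 0.0000; sinθ₂ = 0.0593/√(0.0593²+0.0103²) = 0.9852.
B = (4π×10⁻⁷ × 2.01) / (4π × 0.0103) × (0.0000 + 0.9852) = 1.92×10⁻⁵ T.

B ≈ 19.2 μT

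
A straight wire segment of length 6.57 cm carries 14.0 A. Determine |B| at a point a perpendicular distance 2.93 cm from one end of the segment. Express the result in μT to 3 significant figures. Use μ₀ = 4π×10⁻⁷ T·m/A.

B ≈ 43.6 μT

For a finite straight segment, B = (μ₀I/4πd)(sinθ₁ + sinθ₂), where θ₁, θ₂ are the angles from the perpendicular to each end.
The perpendicular foot is at one end, so the two end-offsets along the wire are 0 and L = 0.0657 m.
sinθ₁ = 0/√(0²+0.0293²) = 0.0000; sinθ₂ = 0.0657/√(0.0657²+0.0293²) = 0.9133.
B = (4π×10⁻⁷ × 14.0) / (4π × 0.0293) × (0.0000 + 0.9133) = 4.36×10⁻⁵ T.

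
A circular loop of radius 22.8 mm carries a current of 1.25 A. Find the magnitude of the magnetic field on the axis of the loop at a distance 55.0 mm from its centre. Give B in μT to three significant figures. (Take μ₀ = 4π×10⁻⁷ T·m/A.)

On the axis of a circular loop, B = μ₀IR² / [2(R²+z²)^(3/2)].
R² + z² = (0.0228)² + (0.055)² = 0.003545 m², and (R²+z²)^(3/2) = 2.11×10⁻⁴ m³.
B = (4π×10⁻⁷ × 1.25 × 0.0005198) / (2 × 2.11×10⁻⁴) = 1.93×10⁻⁶ T.

B ≈ 1.93 μT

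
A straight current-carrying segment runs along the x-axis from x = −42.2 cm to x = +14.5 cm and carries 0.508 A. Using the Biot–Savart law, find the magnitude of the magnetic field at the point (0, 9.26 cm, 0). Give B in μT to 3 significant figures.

For a finite straight segment, B = (μ₀I/4πd)(sinθ₁ + sinθ₂), where θ₁, θ₂ are the angles from the perpendicular to each end.
The perpendicular distance is d = 0.0926 m; the end-offsets along the wire are a = 0.422 m and b = 0.145 m.
sinθ₁ = 0.422/√(0.422²+0.0926²) = 0.9768; sinθ₂ = 0.145/√(0.145²+0.0926²) = 0.8428.
B = (4π×10⁻⁷ × 0.508) / (4π × 0.0926) × (0.9768 + 0.8428) = 9.98×10⁻⁷ T.

B ≈ 0.998 μT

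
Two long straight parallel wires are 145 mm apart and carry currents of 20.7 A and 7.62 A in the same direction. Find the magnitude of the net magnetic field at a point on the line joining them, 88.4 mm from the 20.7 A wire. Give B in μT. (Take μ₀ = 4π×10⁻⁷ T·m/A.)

B ≈ 19.9 μT

Each long wire gives B = μ₀I/(2πd). Distances are d₁ = 0.0884 m and d₂ = 0.0566 m.
B₁ = 4.68×10⁻⁵ T, B₂ = 2.69×10⁻⁵ T.
Between parallel currents the two contributions point in opposite directions, so they subtract. B = |B₁ − B₂| = |4.68×10⁻⁵ − 2.69×10⁻⁵| = 1.99×10⁻⁵ T.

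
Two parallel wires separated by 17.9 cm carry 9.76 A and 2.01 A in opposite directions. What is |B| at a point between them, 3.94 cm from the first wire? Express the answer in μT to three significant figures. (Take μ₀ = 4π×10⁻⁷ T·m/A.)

Each long wire gives B = μ₀I/(2πd). Distances are d₁ = 0.0394 m and d₂ = 0.1396 m.
B₁ = 4.95×10⁻⁵ T, B₂ = 2.88×10⁻⁶ T.
Between antiparallel currents both contributions point the same way, so they add. B = B₁ + B₂ = 4.95×10⁻⁵ + 2.88×10⁻⁶ = 5.24×10⁻⁵ T.

B ≈ 52.4 μT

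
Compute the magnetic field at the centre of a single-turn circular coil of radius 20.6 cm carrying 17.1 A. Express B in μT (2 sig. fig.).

At the centre of a circular loop the Biot–Savart law gives B = μ₀I/(2R).
B = (4π×10⁻⁷ × 17.1) / (2 × 0.206) = 5.22×10⁻⁵ T.

B ≈ 52 μT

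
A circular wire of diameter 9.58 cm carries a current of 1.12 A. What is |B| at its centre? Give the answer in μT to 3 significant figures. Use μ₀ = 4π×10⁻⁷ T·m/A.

B ≈ 14.7 μT

At the centre of a circular loop the Biot–Savart law gives B = μ₀I/(2R) (so R = 0.0479 m).
B = (4π×10⁻⁷ × 1.12) / (2 × 0.0479) = 1.47×10⁻⁵ T.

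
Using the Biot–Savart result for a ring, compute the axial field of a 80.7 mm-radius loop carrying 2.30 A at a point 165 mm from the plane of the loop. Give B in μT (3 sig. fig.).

On the axis of a circular loop, B = μ₀IR² / [2(R²+z²)^(3/2)].
R² + z² = (0.0807)² + (0.165)² = 0.03374 m², and (R²+z²)^(3/2) = 6.20×10⁻³ m³.
B = (4π×10⁻⁷ × 2.30 × 0.006512) / (2 × 6.20×10⁻³) = 1.52×10⁻⁶ T.

B ≈ 1.52 μT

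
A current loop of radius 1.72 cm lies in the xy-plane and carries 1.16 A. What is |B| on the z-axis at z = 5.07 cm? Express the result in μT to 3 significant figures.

B ≈ 1.41 μT

On the axis of a circular loop, B = μ₀IR² / [2(R²+z²)^(3/2)].
R² + z² = (0.0172)² + (0.0507)² = 0.002866 m², and (R²+z²)^(3/2) = 1.53×10⁻⁴ m³.
B = (4π×10⁻⁷ × 1.16 × 0.0002958) / (2 × 1.53×10⁻⁴) = 1.41×10⁻⁶ T.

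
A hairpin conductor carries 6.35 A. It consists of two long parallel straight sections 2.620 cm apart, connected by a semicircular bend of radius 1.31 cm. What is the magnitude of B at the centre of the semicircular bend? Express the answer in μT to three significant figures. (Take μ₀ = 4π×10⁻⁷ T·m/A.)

The semicircular arc contributes B_arc = μ₀I·π/(4πR) = μ₀I/(4R) = 1.52×10⁻⁴ T.
Each semi-infinite lead is at perpendicular distance R = 0.0131 m from the centre, with the perpendicular foot at its near end, so it contributes μ₀I/(4πR); both point the same way, together 9.69×10⁻⁵ T.
Arc and leads all point the same direction: B = 1.52×10⁻⁴ + 9.69×10⁻⁵ = 2.49×10⁻⁴ T.

B ≈ 249 μT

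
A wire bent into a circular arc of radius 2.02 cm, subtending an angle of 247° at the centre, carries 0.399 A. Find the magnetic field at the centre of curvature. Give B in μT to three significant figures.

B ≈ 8.52 μT

The Biot–Savart field of a circular arc at its centre is B = μ₀Iφ/(4πR), with φ = 4.311 rad.
B = (4π×10⁻⁷ × 0.399 × 4.311) / (4π × 0.0202) = 8.52×10⁻⁶ T.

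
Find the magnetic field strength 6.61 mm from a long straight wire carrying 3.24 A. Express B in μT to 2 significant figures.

For an infinitely long straight wire, B = μ₀I/(2πd).
B = (4π×10⁻⁷ × 3.24) / (2π × 0.00661) = 9.80×10⁻⁵ T.

B ≈ 98 μT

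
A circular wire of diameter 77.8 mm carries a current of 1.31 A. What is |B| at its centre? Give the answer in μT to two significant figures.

B ≈ 21 μT

At the centre of a circular loop the Biot–Savart law gives B = μ₀I/(2R) (so R = 0.0389 m).
B = (4π×10⁻⁷ × 1.31) / (2 × 0.0389) = 2.12×10⁻⁵ T.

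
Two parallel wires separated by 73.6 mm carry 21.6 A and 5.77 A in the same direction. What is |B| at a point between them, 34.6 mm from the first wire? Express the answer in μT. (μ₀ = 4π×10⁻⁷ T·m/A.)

B ≈ 95.3 μT

Each long wire gives B = μ₀I/(2πd). Distances are d₁ = 0.0346 m and d₂ = 0.039 m.
B₁ = 1.25×10⁻⁴ T, B₂ = 2.96×10⁻⁵ T.
Between parallel currents the two contributions point in opposite directions, so they subtract. B = |B₁ − B₂| = |1.25×10⁻⁴ − 2.96×10⁻⁵| = 9.53×10⁻⁵ T.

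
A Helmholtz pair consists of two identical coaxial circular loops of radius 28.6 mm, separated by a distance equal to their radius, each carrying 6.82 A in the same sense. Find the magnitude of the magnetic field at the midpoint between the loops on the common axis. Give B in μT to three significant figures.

Each loop contributes B = μ₀IR²/[2(R²+z²)^(3/2)] on the axis, with z measured from that loop.
Loop 1 (z = 0.0143 m): B₁ = 1.07×10⁻⁴ T. Loop 2 (z = 0.0143 m): B₂ = 1.07×10⁻⁴ T.
The fields add: B = B₁ + B₂ = 2.14×10⁻⁴ T.

B ≈ 214 μT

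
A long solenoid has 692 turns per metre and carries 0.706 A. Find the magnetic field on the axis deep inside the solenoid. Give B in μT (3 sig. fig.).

Inside a long solenoid, B = μ₀nI with n = 692 turns/m.
B = 4π×10⁻⁷ × 692 × 0.706 = 6.14×10⁻⁴ T.

B ≈ 614 μT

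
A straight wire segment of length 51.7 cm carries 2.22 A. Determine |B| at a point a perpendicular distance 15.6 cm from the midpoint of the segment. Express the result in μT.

B ≈ 2.44 μT

For a finite straight segment, B = (μ₀I/4πd)(sinθ₁ + sinθ₂), where θ₁, θ₂ are the angles from the perpendicular to each end.
The perpendicular from the point meets the wire at its midpoint, so each end is L/2 = 0.2585 m away along the wire.
sinθ₁ = 0.2585/√(0.2585²+0.156²) = 0.8562; sinθ₂ = 0.2585/√(0.2585²+0.156²) = 0.8562.
B = (4π×10⁻⁷ × 2.22) / (4π × 0.156) × (0.8562 + 0.8562) = 2.44×10⁻⁶ T.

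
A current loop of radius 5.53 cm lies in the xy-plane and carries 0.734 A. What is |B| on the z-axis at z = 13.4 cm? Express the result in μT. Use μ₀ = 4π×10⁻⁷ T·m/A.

B ≈ 0.463 μT

On the axis of a circular loop, B = μ₀IR² / [2(R²+z²)^(3/2)].
R² + z² = (0.0553)² + (0.134)² = 0.02101 m², and (R²+z²)^(3/2) = 3.05×10⁻³ m³.
B = (4π×10⁻⁷ × 0.734 × 0.003058) / (2 × 3.05×10⁻³) = 4.63×10⁻⁷ T.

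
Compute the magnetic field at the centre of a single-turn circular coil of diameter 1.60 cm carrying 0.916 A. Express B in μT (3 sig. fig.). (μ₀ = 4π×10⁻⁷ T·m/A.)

At the centre of a circular loop the Biot–Savart law gives B = μ₀I/(2R) (so R = 0.008 m).
B = (4π×10⁻⁷ × 0.916) / (2 × 0.008) = 7.19×10⁻⁵ T.

B ≈ 71.9 μT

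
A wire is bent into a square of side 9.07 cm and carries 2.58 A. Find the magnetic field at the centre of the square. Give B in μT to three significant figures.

B ≈ 32.2 μT

Each side is a finite straight segment at perpendicular distance d = a/(2 tan(π/4)) = 0.04535 m from the centre, with end-angles ±π/4.
One side contributes B₁ = (μ₀I/4πd)·2 sin(π/4) = 8.05×10⁻⁶ T.
All 4 sides add in the same direction: B = 4 × 8.05×10⁻⁶ = 3.22×10⁻⁵ T.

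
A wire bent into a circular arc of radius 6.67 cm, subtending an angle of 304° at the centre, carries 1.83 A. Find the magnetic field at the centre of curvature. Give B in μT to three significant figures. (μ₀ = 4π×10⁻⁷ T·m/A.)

B ≈ 14.6 μT

The Biot–Savart field of a circular arc at its centre is B = μ₀Iφ/(4πR), with φ = 5.306 rad.
B = (4π×10⁻⁷ × 1.83 × 5.306) / (4π × 0.0667) = 1.46×10⁻⁵ T.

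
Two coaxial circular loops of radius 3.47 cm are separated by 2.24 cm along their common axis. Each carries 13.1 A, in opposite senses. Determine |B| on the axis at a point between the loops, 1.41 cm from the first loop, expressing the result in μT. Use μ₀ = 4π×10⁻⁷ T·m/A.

B ≈ 29.6 μT

Each loop contributes B = μ₀IR²/[2(R²+z²)^(3/2)] on the axis, with z measured from that loop.
Loop 1 (z = 0.0141 m): B₁ = 1.89×10⁻⁴ T. Loop 2 (z = 0.0083 m): B₂ = 2.18×10⁻⁴ T.
The fields oppose: B = |B₁ − B₂| = 2.96×10⁻⁵ T.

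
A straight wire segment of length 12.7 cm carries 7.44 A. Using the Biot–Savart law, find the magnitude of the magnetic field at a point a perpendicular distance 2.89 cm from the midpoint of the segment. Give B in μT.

B ≈ 46.9 μT

For a finite straight segment, B = (μ₀I/4πd)(sinθ₁ + sinθ₂), where θ₁, θ₂ are the angles from the perpendicular to each end.
The perpendicular from the point meets the wire at its midpoint, so each end is L/2 = 0.0635 m away along the wire.
sinθ₁ = 0.0635/√(0.0635²+0.0289²) = 0.9102; sinθ₂ = 0.0635/√(0.0635²+0.0289²) = 0.9102.
B = (4π×10⁻⁷ × 7.44) / (4π × 0.0289) × (0.9102 + 0.9102) = 4.69×10⁻⁵ T.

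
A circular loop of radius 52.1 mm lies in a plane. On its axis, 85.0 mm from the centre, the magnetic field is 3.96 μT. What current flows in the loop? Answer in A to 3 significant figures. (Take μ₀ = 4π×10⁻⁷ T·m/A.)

On the axis of a loop, B = μ₀IR²/[2(R²+z²)^(3/2)], so I = 2B(R²+z²)^(3/2)/(μ₀R²).
R² + z² = 0.002714 + 0.007225 = 0.009939 m²; raised to 3/2 gives 9.91×10⁻⁴ m³.
I = 2 × 3.96×10⁻⁶ × 9.91×10⁻⁴ / (1.26×10⁻⁶ × 0.002714) = 2.30 A.

I ≈ 2.30 A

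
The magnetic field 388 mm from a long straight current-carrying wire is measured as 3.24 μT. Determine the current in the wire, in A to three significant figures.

For a long straight wire B = μ₀I/(2πd), so I = 2πdB/μ₀.
I = 2π × 0.388 × 3.24×10⁻⁶ / (4π×10⁻⁷) = 6.29 A.

I ≈ 6.29 A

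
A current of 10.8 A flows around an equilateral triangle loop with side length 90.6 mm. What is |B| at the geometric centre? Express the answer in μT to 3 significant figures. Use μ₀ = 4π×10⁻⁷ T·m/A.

B ≈ 215 μT

Each side is a finite straight segment at perpendicular distance d = a/(2 tan(π/3)) = 0.02615 m from the centre, with end-angles ±π/3.
One side contributes B₁ = (μ₀I/4πd)·2 sin(π/3) = 7.15×10⁻⁵ T.
All 3 sides add in the same direction: B = 3 × 7.15×10⁻⁵ = 2.15×10⁻⁴ T.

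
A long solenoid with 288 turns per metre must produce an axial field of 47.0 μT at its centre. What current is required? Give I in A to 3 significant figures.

Inside a long solenoid B = μ₀nI with n = 288 m⁻¹, so I = B/(μ₀n).
I = 4.70×10⁻⁵ / (4π×10⁻⁷ × 288) = 0.130 A.

I ≈ 0.130 A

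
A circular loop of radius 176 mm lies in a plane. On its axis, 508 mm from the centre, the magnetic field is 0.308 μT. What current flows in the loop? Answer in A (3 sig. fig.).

On the axis of a loop, B = μ₀IR²/[2(R²+z²)^(3/2)], so I = 2B(R²+z²)^(3/2)/(μ₀R²).
R² + z² = 0.03098 + 0.2581 = 0.289 m²; raised to 3/2 gives 0.155 m³.
I = 2 × 3.08×10⁻⁷ × 0.155 / (1.26×10⁻⁶ × 0.03098) = 2.46 A.

I ≈ 2.46 A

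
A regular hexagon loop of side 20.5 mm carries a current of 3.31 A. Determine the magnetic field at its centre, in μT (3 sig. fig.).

B ≈ 112 μT

Each side is a finite straight segment at perpendicular distance d = a/(2 tan(π/6)) = 0.01775 m from the centre, with end-angles ±π/6.
One side contributes B₁ = (μ₀I/4πd)·2 sin(π/6) = 1.86×10⁻⁵ T.
All 6 sides add in the same direction: B = 6 × 1.86×10⁻⁵ = 1.12×10⁻⁴ T.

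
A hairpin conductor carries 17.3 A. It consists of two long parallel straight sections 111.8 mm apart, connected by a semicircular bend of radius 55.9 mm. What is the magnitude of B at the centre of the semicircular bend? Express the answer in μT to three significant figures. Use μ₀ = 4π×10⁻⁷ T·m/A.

The semicircular arc contributes B_arc = μ₀I·π/(4πR) = μ₀I/(4R) = 9.72×10⁻⁵ T.
Each semi-infinite lead is at perpendicular distance R = 0.0559 m from the centre, with the perpendicular foot at its near end, so it contributes μ₀I/(4πR); both point the same way, together 6.19×10⁻⁵ T.
Arc and leads all point the same direction: B = 9.72×10⁻⁵ + 6.19×10⁻⁵ = 1.59×10⁻⁴ T.

B ≈ 159 μT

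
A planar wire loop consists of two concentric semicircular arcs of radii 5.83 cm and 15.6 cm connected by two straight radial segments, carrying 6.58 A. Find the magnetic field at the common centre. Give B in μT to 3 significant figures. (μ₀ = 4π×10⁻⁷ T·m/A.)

B ≈ 22.2 μT

The radial connectors point toward the centre, so dl × r̂ = 0 and they contribute nothing.
Each semicircle gives μ₀I/(4R): inner arc 3.55×10⁻⁵ T, outer arc 1.33×10⁻⁵ T.
The two arcs carry current in opposite angular senses, so their fields oppose: B = |3.55×10⁻⁵ − 1.33×10⁻⁵| = 2.22×10⁻⁵ T.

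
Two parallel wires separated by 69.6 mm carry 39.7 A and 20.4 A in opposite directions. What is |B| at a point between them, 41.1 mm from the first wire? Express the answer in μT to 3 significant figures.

B ≈ 336 μT

Each long wire gives B = μ₀I/(2πd). Distances are d₁ = 0.0411 m and d₂ = 0.0285 m.
B₁ = 1.93×10⁻⁴ T, B₂ = 1.43×10⁻⁴ T.
Between antiparallel currents both contributions point the same way, so they add. B = B₁ + B₂ = 1.93×10⁻⁴ + 1.43×10⁻⁴ = 3.36×10⁻⁴ T.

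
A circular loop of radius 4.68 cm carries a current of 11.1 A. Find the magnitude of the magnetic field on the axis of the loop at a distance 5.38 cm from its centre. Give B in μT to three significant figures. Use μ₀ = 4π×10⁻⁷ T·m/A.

On the axis of a circular loop, B = μ₀IR² / [2(R²+z²)^(3/2)].
R² + z² = (0.0468)² + (0.0538)² = 0.005085 m², and (R²+z²)^(3/2) = 3.63×10⁻⁴ m³.
B = (4π×10⁻⁷ × 11.1 × 0.00219) / (2 × 3.63×10⁻⁴) = 4.21×10⁻⁵ T.

B ≈ 42.1 μT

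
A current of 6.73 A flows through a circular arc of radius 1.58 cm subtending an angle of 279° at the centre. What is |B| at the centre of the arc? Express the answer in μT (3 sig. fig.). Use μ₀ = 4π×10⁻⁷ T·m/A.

The Biot–Savart field of a circular arc at its centre is B = μ₀Iφ/(4πR), with φ = 4.869 rad.
B = (4π×10⁻⁷ × 6.73 × 4.869) / (4π × 0.0158) = 2.07×10⁻⁴ T.

B ≈ 207 μT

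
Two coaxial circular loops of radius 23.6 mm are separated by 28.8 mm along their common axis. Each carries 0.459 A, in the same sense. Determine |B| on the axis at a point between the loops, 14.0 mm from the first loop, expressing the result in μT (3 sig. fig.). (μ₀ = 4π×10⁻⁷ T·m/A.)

Each loop contributes B = μ₀IR²/[2(R²+z²)^(3/2)] on the axis, with z measured from that loop.
Loop 1 (z = 0.014 m): B₁ = 7.77×10⁻⁶ T. Loop 2 (z = 0.0148 m): B₂ = 7.43×10⁻⁶ T.
The fields add: B = B₁ + B₂ = 1.52×10⁻⁵ T.

B ≈ 15.2 μT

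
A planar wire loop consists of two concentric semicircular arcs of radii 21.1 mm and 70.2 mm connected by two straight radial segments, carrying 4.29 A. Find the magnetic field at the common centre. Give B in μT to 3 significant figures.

The radial connectors point toward the centre, so dl × r̂ = 0 and they contribute nothing.
Each semicircle gives μ₀I/(4R): inner arc 6.39×10⁻⁵ T, outer arc 1.92×10⁻⁵ T.
The two arcs carry current in opposite angular senses, so their fields oppose: B = |6.39×10⁻⁵ − 1.92×10⁻⁵| = 4.47×10⁻⁵ T.

B ≈ 44.7 μT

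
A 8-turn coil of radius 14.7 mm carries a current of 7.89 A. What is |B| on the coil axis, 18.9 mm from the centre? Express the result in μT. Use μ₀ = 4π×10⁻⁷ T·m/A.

B ≈ 624 μT

For an N-turn flat coil, B = Nμ₀IR²/[2(R²+z²)^(3/2)] with R = 0.0147 m, z = 0.0189 m.
B = 8 × 7.80×10⁻⁵ T = 6.24×10⁻⁴ T.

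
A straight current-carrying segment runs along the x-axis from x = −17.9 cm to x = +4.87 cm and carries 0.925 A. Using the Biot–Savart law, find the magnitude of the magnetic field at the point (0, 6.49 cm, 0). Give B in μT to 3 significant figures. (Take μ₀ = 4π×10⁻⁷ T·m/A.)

For a finite straight segment, B = (μ₀I/4πd)(sinθ₁ + sinθ₂), where θ₁, θ₂ are the angles from the perpendicular to each end.
The perpendicular distance is d = 0.0649 m; the end-offsets along the wire are a = 0.179 m and b = 0.0487 m.
sinθ₁ = 0.179/√(0.179²+0.0649²) = 0.9401; sinθ₂ = 0.0487/√(0.0487²+0.0649²) = 0.6002.
B = (4π×10⁻⁷ × 0.925) / (4π × 0.0649) × (0.9401 + 0.6002) = 2.20×10⁻⁶ T.

B ≈ 2.20 μT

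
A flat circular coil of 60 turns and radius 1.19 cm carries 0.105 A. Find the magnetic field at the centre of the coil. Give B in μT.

For an N-turn flat coil, B = Nμ₀I/(2R) with R = 0.0119 m.
B = 60 × 5.54×10⁻⁶ T = 3.33×10⁻⁴ T.

B ≈ 333 μT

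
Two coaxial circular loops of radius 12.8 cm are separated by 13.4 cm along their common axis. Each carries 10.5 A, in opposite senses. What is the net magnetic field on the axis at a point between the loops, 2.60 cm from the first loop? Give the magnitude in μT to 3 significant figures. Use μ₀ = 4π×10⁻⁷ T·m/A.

Each loop contributes B = μ₀IR²/[2(R²+z²)^(3/2)] on the axis, with z measured from that loop.
Loop 1 (z = 0.026 m): B₁ = 4.85×10⁻⁵ T. Loop 2 (z = 0.108 m): B₂ = 2.30×10⁻⁵ T.
The fields oppose: B = |B₁ − B₂| = 2.55×10⁻⁵ T.

B ≈ 25.5 μT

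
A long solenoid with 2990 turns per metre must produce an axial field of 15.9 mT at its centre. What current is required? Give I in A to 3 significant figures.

I ≈ 4.23 A

Inside a long solenoid B = μ₀nI with n = 2990 m⁻¹, so I = B/(μ₀n).
I = 1.59×10⁻² / (4π×10⁻⁷ × 2990) = 4.23 A.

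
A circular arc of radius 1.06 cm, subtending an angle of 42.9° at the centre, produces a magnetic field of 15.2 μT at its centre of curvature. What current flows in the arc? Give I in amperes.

I ≈ 2.15 A

For a circular arc, B = μ₀Iφ/(4πR) with φ in radians; here φ = 0.7487 rad.
So I = 4πRB/(μ₀φ) = 4π × 0.0106 × 1.52×10⁻⁵ / (4π×10⁻⁷ × 0.7487) = 2.15 A.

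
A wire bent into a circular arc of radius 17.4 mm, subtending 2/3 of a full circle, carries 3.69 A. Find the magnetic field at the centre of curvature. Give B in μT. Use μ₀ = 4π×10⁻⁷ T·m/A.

B ≈ 88.8 μT

The Biot–Savart field of a circular arc at its centre is B = μ₀Iφ/(4πR), with φ = 4.189 rad.
B = (4π×10⁻⁷ × 3.69 × 4.189) / (4π × 0.0174) = 8.88×10⁻⁵ T.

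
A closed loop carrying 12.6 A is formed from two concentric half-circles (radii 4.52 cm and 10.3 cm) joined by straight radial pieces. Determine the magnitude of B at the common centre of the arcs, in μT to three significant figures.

B ≈ 49.1 μT

The radial connectors point toward the centre, so dl × r̂ = 0 and they contribute nothing.
Each semicircle gives μ₀I/(4R): inner arc 8.76×10⁻⁵ T, outer arc 3.84×10⁻⁵ T.
The two arcs carry current in opposite angular senses, so their fields oppose: B = |8.76×10⁻⁵ − 3.84×10⁻⁵| = 4.91×10⁻⁵ T.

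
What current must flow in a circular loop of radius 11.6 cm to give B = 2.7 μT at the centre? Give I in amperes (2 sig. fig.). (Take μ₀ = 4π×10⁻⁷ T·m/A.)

I ≈ 0.50 A

At the centre of a circular loop B = μ₀I/(2R), so I = 2RB/μ₀.
With R = 0.116 m, I = 2 × 0.116 × 2.70×10⁻⁶ / (4π×10⁻⁷) = 0.498 A.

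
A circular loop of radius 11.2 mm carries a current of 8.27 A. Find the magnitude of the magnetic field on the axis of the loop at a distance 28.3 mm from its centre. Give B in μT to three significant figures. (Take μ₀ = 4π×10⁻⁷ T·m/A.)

On the axis of a circular loop, B = μ₀IR² / [2(R²+z²)^(3/2)].
R² + z² = (0.0112)² + (0.0283)² = 0.0009263 m², and (R²+z²)^(3/2) = 2.82×10⁻⁵ m³.
B = (4π×10⁻⁷ × 8.27 × 0.0001254) / (2 × 2.82×10⁻⁵) = 2.31×10⁻⁵ T.

B ≈ 23.1 μT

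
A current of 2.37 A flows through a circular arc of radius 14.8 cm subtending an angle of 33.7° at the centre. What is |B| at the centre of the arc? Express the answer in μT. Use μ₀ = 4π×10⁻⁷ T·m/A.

B ≈ 0.942 μT

The Biot–Savart field of a circular arc at its centre is B = μ₀Iφ/(4πR), with φ = 0.5882 rad.
B = (4π×10⁻⁷ × 2.37 × 0.5882) / (4π × 0.148) = 9.42×10⁻⁷ T.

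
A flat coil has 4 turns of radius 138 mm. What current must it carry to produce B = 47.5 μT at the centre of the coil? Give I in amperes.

For an N-turn coil, B = Nμ₀I/(2R) with R = 0.138 m, so I = 2RB/(Nμ₀) = 2 × 0.138 × 4.75×10⁻⁵ / (4 × 4π×10⁻⁷) = 2.61 A.

I ≈ 2.61 A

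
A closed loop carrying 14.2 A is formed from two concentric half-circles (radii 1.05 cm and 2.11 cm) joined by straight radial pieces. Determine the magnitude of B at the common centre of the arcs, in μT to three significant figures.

B ≈ 213 μT

The radial connectors point toward the centre, so dl × r̂ = 0 and they contribute nothing.
Each semicircle gives μ₀I/(4R): inner arc 4.25×10⁻⁴ T, outer arc 2.11×10⁻⁴ T.
The two arcs carry current in opposite angular senses, so their fields oppose: B = |4.25×10⁻⁴ − 2.11×10⁻⁴| = 2.13×10⁻⁴ T.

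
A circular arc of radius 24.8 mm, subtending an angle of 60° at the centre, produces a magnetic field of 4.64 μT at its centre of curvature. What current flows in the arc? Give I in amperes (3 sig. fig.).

For a circular arc, B = μ₀Iφ/(4πR) with φ in radians; here φ = 1.047 rad.
So I = 4πRB/(μ₀φ) = 4π × 0.0248 × 4.64×10⁻⁶ / (4π×10⁻⁷ × 1.047) = 1.10 A.

I ≈ 1.10 A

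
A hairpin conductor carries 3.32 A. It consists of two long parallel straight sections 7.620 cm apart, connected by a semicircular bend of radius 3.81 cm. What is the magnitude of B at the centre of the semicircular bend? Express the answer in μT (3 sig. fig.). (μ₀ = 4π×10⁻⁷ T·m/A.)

The semicircular arc contributes B_arc = μ₀I·π/(4πR) = μ₀I/(4R) = 2.74×10⁻⁵ T.
Each semi-infinite lead is at perpendicular distance R = 0.0381 m from the centre, with the perpendicular foot at its near end, so it contributes μ₀I/(4πR); both point the same way, together 1.74×10⁻⁵ T.
Arc and leads all point the same direction: B = 2.74×10⁻⁵ + 1.74×10⁻⁵ = 4.48×10⁻⁵ T.

B ≈ 44.8 μT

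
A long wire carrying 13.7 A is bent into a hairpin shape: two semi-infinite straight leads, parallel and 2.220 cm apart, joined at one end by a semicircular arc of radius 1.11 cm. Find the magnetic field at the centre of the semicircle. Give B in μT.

B ≈ 635 μT

The semicircular arc contributes B_arc = μ₀I·π/(4πR) = μ₀I/(4R) = 3.88×10⁻⁴ T.
Each semi-infinite lead is at perpendicular distance R = 0.0111 m from the centre, with the perpendicular foot at its near end, so it contributes μ₀I/(4πR); both point the same way, together 2.47×10⁻⁴ T.
Arc and leads all point the same direction: B = 3.88×10⁻⁴ + 2.47×10⁻⁴ = 6.35×10⁻⁴ T.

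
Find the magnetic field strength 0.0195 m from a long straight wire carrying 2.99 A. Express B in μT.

B ≈ 30.7 μT

For an infinitely long straight wire, B = μ₀I/(2πd).
B = (4π×10⁻⁷ × 2.99) / (2π × 0.0195) = 3.07×10⁻⁵ T.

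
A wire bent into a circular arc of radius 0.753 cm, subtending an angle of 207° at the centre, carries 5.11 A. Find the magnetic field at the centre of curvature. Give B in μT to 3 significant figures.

B ≈ 245 μT

The Biot–Savart field of a circular arc at its centre is B = μ₀Iφ/(4πR), with φ = 3.613 rad.
B = (4π×10⁻⁷ × 5.11 × 3.613) / (4π × 0.00753) = 2.45×10⁻⁴ T.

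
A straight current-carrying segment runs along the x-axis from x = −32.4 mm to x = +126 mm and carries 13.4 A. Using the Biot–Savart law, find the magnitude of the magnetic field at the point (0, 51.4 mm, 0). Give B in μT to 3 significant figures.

B ≈ 38.0 μT

For a finite straight segment, B = (μ₀I/4πd)(sinθ₁ + sinθ₂), where θ₁, θ₂ are the angles from the perpendicular to each end.
The perpendicular distance is d = 0.0514 m; the end-offsets along the wire are a = 0.0324 m and b = 0.126 m.
sinθ₁ = 0.0324/√(0.0324²+0.0514²) = 0.5332; sinθ₂ = 0.126/√(0.126²+0.0514²) = 0.9259.
B = (4π×10⁻⁷ × 13.4) / (4π × 0.0514) × (0.5332 + 0.9259) = 3.80×10⁻⁵ T.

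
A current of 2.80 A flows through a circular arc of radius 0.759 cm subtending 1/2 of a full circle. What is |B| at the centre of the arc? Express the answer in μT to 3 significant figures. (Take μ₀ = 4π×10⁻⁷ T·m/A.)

The Biot–Savart field of a circular arc at its centre is B = μ₀Iφ/(4πR), with φ = 3.142 rad.
B = (4π×10⁻⁷ × 2.80 × 3.142) / (4π × 0.00759) = 1.16×10⁻⁴ T.

B ≈ 116 μT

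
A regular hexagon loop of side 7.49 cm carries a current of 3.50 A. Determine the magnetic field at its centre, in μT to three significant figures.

B ≈ 32.4 μT

Each side is a finite straight segment at perpendicular distance d = a/(2 tan(π/6)) = 0.06487 m from the centre, with end-angles ±π/6.
One side contributes B₁ = (μ₀I/4πd)·2 sin(π/6) = 5.40×10⁻⁶ T.
All 6 sides add in the same direction: B = 6 × 5.40×10⁻⁶ = 3.24×10⁻⁵ T.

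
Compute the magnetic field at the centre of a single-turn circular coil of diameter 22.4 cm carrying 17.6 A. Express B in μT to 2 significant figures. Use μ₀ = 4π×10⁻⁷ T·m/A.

B ≈ 99 μT

At the centre of a circular loop the Biot–Savart law gives B = μ₀I/(2R) (so R = 0.112 m).
B = (4π×10⁻⁷ × 17.6) / (2 × 0.112) = 9.87×10⁻⁵ T.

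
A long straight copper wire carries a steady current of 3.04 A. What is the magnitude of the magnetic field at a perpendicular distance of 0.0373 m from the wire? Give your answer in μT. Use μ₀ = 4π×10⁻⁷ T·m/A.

For an infinitely long straight wire, B = μ₀I/(2πd).
B = (4π×10⁻⁷ × 3.04) / (2π × 0.0373) = 1.63×10⁻⁵ T.

B ≈ 16.3 μT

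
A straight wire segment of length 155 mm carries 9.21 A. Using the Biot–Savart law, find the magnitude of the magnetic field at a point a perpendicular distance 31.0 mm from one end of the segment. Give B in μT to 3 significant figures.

B ≈ 29.1 μT

For a finite straight segment, B = (μ₀I/4πd)(sinθ₁ + sinθ₂), where θ₁, θ₂ are the angles from the perpendicular to each end.
The perpendicular foot is at one end, so the two end-offsets along the wire are 0 and L = 0.155 m.
sinθ₁ = 0/√(0²+0.031²) = 0.0000; sinθ₂ = 0.155/√(0.155²+0.031²) = 0.9806.
B = (4π×10⁻⁷ × 9.21) / (4π × 0.031) × (0.0000 + 0.9806) = 2.91×10⁻⁵ T.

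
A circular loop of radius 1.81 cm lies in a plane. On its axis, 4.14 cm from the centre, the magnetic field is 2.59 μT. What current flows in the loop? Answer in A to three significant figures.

I ≈ 1.16 A

On the axis of a loop, B = μ₀IR²/[2(R²+z²)^(3/2)], so I = 2B(R²+z²)^(3/2)/(μ₀R²).
R² + z² = 0.0003276 + 0.001714 = 0.002042 m²; raised to 3/2 gives 9.22×10⁻⁵ m³.
I = 2 × 2.59×10⁻⁶ × 9.22×10⁻⁵ / (1.26×10⁻⁶ × 0.0003276) = 1.16 A.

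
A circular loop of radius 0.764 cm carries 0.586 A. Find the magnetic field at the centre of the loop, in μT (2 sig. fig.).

At the centre of a circular loop the Biot–Savart law gives B = μ₀I/(2R).
B = (4π×10⁻⁷ × 0.586) / (2 × 0.00764) = 4.82×10⁻⁵ T.

B ≈ 48 μT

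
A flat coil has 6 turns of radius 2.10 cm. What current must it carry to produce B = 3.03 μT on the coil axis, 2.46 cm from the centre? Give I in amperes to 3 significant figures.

For an N-turn coil, B = Nμ₀IR²/[2(R²+z²)^(3/2)] with R = 0.021 m, z = 0.0246 m, so I = 2B(R²+z²)^(3/2)/(Nμ₀R²) = 2 × 3.03×10⁻⁶ × 3.38×10⁻⁵ / (6 × 4π×10⁻⁷ × 0.000441) = 6.17×10⁻² A.

I ≈ 0.0617 A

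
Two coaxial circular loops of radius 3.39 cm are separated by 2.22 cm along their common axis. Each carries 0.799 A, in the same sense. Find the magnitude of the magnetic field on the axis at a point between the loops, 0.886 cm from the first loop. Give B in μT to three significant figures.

Each loop contributes B = μ₀IR²/[2(R²+z²)^(3/2)] on the axis, with z measured from that loop.
Loop 1 (z = 0.00886 m): B₁ = 1.34×10⁻⁵ T. Loop 2 (z = 0.01334 m): B₂ = 1.19×10⁻⁵ T.
The fields add: B = B₁ + B₂ = 2.53×10⁻⁵ T.

B ≈ 25.3 μT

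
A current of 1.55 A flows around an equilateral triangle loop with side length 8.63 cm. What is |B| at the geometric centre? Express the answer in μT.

B ≈ 32.3 μT

Each side is a finite straight segment at perpendicular distance d = a/(2 tan(π/3)) = 0.02491 m from the centre, with end-angles ±π/3.
One side contributes B₁ = (μ₀I/4πd)·2 sin(π/3) = 1.08×10⁻⁵ T.
All 3 sides add in the same direction: B = 3 × 1.08×10⁻⁵ = 3.23×10⁻⁵ T.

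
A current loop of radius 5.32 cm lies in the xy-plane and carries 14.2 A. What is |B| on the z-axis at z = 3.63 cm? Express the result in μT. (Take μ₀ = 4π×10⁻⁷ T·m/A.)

B ≈ 94.5 μT

On the axis of a circular loop, B = μ₀IR² / [2(R²+z²)^(3/2)].
R² + z² = (0.0532)² + (0.0363)² = 0.004148 m², and (R²+z²)^(3/2) = 2.67×10⁻⁴ m³.
B = (4π×10⁻⁷ × 14.2 × 0.00283) / (2 × 2.67×10⁻⁴) = 9.45×10⁻⁵ T.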